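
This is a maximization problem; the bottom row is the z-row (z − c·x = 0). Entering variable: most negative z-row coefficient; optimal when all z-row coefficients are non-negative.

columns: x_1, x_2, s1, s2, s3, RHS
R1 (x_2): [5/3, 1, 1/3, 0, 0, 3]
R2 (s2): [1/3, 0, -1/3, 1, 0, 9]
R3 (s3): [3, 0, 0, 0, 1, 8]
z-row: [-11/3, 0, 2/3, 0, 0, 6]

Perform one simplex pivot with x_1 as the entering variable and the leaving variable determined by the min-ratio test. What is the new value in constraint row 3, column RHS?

Ratio test on column x_1 — row 1: 3/(5/3) = 9/5; row 2: 9/(1/3) = 27; row 3: 8/3 = 8/3. Minimum is 9/5 at row 1 (x_2 leaves); pivot element 5/3.
Divide row 1 by 5/3; eliminate column x_1 from the other rows.
Row 3 update in column RHS: 8 − 3·(9/5) = 13/5.

13/5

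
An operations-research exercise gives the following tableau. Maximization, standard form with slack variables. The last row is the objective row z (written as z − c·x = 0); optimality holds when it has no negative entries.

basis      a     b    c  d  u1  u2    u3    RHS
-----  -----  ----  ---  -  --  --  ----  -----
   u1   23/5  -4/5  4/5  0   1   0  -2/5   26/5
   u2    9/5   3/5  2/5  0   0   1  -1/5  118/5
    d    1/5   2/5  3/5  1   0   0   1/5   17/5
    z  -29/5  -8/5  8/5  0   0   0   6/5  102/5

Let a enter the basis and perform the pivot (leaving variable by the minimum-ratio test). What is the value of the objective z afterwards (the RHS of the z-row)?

620/23

Ratio test on column a — row 1: (26/5)/(23/5) = 26/23; row 2: (118/5)/(9/5) = 118/9; row 3: (17/5)/(1/5) = 17. Minimum is 26/23 at row 1 (u1 leaves); pivot element 23/5.
Pivot on row 1; the z-row RHS becomes 102/5 − (-29/5)·(26/23) = 620/23.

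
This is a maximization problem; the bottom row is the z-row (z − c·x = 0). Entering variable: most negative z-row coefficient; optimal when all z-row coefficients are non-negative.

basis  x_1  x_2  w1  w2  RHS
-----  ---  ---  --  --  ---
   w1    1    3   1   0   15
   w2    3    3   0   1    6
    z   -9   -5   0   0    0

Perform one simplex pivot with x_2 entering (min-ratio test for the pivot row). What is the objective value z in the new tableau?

Ratio test on column x_2 — row 1: 15/3 = 5; row 2: 6/3 = 2. Minimum is 2 at row 2 (w2 leaves); pivot element 3.
Pivot on row 2; the z-row RHS becomes 0 − (-5)·2 = 10.

10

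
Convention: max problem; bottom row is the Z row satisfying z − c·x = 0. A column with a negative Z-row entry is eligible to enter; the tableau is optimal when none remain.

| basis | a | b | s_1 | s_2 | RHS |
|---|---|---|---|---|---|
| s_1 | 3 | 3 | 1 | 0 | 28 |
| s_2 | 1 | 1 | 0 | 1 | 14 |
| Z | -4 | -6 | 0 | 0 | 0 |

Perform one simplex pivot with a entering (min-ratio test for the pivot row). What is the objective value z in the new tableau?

112/3

Ratio test on column a — row 1: 28/3 = 28/3; row 2: 14/1 = 14. Minimum is 28/3 at row 1 (s_1 leaves); pivot element 3.
Pivot on row 1; the Z-row RHS becomes 0 − (-4)·(28/3) = 112/3.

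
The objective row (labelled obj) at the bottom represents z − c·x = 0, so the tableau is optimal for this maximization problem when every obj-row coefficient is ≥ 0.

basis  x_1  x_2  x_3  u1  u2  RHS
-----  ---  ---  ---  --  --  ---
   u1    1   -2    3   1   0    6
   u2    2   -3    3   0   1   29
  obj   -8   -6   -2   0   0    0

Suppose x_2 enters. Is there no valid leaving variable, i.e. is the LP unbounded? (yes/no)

yes

Every constraint-row entry in column x_2 is ≤ 0, so increasing x_2 is unbounded.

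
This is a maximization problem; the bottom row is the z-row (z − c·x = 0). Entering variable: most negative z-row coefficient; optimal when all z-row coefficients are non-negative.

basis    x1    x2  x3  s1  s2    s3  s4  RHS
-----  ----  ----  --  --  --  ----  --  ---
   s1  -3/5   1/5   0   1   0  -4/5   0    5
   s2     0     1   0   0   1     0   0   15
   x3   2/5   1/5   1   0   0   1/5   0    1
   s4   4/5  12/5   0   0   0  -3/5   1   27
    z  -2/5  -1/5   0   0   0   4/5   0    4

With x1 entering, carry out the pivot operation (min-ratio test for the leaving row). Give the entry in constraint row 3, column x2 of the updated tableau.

1/2

Ratio test on column x1 — row 1: entry -3/5 ≤ 0; row 2: entry 0 ≤ 0; row 3: 1/(2/5) = 5/2; row 4: 27/(4/5) = 135/4. Minimum is 5/2 at row 3 (x3 leaves); pivot element 2/5.
Divide row 3 by 2/5; eliminate column x1 from the other rows.
In the new row 3, the x2 entry is the old entry divided by the pivot: (1/5)/(2/5) = 1/2.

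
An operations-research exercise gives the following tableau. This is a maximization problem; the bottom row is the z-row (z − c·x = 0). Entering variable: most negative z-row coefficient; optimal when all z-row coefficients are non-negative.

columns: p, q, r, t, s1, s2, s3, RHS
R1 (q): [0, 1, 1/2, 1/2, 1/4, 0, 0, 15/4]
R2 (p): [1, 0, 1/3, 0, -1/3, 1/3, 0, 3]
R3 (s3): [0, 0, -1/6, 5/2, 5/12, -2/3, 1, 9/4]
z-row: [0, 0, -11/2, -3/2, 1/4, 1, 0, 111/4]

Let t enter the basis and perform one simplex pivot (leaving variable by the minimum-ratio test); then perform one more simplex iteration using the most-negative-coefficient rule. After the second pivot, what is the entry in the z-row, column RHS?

255/4

Ratio test on column t — row 1: (15/4)/(1/2) = 15/2; row 2: entry 0 ≤ 0; row 3: (9/4)/(5/2) = 9/10. Minimum is 9/10 at row 3 (s3 leaves); pivot element 5/2.
Divide row 3 by 5/2; eliminate column t from the other rows.
Second iteration: most negative z-row entry is -28/5 in column r, so r enters.
Ratio test on column r — row 1: (33/10)/(8/15) = 99/16; row 2: 3/(1/3) = 9; row 3: entry -1/15 ≤ 0. Minimum is 99/16 at row 1 (q leaves); pivot element 8/15.
Divide row 1 by 8/15; eliminate column r from the other rows.
After both pivots, the entry at the z-row, column RHS is 255/4.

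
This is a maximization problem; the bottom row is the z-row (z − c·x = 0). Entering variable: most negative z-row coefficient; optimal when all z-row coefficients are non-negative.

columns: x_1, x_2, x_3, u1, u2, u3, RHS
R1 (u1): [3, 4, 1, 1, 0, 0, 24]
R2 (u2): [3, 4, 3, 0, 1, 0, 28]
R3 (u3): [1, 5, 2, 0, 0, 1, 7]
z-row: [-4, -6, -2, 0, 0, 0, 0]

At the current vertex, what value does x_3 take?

0

x_3 is not in the basis, so in the current basic feasible solution x_3 = 0.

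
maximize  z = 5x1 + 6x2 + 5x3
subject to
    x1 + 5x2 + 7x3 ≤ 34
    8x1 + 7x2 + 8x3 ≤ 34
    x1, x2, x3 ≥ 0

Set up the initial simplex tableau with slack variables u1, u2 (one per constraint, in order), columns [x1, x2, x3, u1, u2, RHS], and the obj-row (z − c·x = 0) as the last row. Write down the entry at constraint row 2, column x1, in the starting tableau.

Constraint 2 has coefficient 8 on x1.

8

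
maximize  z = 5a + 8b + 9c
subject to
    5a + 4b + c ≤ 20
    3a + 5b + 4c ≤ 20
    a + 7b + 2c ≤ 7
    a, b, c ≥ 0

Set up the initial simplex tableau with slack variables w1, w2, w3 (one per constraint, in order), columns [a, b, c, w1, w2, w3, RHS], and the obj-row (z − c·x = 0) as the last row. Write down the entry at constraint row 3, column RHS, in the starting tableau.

7

The RHS of constraint 3 is b_3 = 7.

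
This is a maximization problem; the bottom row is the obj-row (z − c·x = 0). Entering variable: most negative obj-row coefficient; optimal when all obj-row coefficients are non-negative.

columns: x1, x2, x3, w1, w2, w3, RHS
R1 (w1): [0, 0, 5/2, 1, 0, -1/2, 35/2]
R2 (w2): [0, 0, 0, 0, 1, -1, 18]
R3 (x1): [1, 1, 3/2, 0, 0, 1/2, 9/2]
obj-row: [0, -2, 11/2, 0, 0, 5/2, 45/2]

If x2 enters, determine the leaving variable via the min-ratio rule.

x1

Column x2 entries and ratios — w1: 0 ≤ 0, skip; w2: 0 ≤ 0, skip; x1: (9/2)/1 = 9/2.
Smallest ratio is 9/2 in the row of x1, so x1 leaves.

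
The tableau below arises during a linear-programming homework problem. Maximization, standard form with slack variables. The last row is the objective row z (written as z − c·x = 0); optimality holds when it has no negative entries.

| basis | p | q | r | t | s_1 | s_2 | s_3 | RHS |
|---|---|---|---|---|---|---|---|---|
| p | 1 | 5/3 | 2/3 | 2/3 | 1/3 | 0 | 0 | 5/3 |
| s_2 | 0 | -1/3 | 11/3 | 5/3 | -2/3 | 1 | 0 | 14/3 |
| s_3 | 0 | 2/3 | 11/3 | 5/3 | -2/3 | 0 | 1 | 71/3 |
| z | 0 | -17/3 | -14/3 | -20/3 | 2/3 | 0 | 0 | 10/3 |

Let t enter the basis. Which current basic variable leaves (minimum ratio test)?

p

Column t entries and ratios — p: (5/3)/(2/3) = 5/2; s_2: (14/3)/(5/3) = 14/5; s_3: (71/3)/(5/3) = 71/5.
Smallest ratio is 5/2 in the row of p, so p leaves.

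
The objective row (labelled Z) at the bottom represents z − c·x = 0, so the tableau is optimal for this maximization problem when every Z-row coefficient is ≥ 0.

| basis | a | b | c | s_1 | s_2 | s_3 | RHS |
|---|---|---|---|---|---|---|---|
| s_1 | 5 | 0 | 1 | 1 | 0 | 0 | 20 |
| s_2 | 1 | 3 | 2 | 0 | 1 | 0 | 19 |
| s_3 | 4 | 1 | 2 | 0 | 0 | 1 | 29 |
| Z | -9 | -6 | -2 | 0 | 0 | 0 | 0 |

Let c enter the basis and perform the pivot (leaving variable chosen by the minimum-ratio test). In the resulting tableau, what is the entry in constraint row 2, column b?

Ratio test on column c — row 1: 20/1 = 20; row 2: 19/2 = 19/2; row 3: 29/2 = 29/2. Minimum is 19/2 at row 2 (s_2 leaves); pivot element 2.
Divide row 2 by 2; eliminate column c from the other rows.
In the new row 2, the b entry is the old entry divided by the pivot: 3/2 = 3/2.

3/2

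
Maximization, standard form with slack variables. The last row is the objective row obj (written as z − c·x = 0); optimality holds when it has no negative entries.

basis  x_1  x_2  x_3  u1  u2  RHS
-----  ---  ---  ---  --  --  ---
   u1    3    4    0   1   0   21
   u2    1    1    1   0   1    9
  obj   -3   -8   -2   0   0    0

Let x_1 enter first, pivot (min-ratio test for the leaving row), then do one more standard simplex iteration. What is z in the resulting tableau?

Ratio test on column x_1 — row 1: 21/3 = 7; row 2: 9/1 = 9. Minimum is 7 at row 1 (u1 leaves); pivot element 3.
Pivot on row 1; the obj-row RHS becomes 0 − (-3)·7 = 21.
Next entering variable (most negative obj-row entry -4): x_2.
Ratio test on column x_2 — row 1: 7/(4/3) = 21/4; row 2: entry -1/3 ≤ 0. Minimum is 21/4 at row 1 (x_1 leaves); pivot element 4/3.
After the second pivot the obj-row RHS is 21 − (-4)·(21/4) = 42.

42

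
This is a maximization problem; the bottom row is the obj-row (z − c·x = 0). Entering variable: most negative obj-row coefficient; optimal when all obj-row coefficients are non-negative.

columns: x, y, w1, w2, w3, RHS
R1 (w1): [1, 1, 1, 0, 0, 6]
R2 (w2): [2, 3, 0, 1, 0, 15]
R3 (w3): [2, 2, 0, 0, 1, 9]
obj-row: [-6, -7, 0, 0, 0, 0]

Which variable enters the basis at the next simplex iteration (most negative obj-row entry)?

y

Negative obj-row entries: x: -6, y: -7.
The most negative is -7 in column y, so y enters.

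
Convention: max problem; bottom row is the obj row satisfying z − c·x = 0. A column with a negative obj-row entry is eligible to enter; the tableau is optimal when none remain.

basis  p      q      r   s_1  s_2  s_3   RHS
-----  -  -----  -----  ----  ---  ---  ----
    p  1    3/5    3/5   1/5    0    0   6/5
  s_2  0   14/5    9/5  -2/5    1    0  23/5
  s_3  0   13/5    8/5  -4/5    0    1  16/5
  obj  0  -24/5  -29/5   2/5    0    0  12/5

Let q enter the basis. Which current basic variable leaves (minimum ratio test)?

Column q entries and ratios — p: (6/5)/(3/5) = 2; s_2: (23/5)/(14/5) = 23/14; s_3: (16/5)/(13/5) = 16/13.
Smallest ratio is 16/13 in the row of s_3, so s_3 leaves.

s_3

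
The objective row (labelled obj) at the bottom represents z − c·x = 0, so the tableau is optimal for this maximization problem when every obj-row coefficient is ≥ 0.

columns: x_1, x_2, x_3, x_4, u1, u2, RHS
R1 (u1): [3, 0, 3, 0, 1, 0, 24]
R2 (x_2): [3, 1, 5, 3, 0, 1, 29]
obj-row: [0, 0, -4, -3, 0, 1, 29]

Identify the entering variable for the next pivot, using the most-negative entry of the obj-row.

x_3

Negative obj-row entries: x_3: -4, x_4: -3.
The most negative is -4 in column x_3, so x_3 enters.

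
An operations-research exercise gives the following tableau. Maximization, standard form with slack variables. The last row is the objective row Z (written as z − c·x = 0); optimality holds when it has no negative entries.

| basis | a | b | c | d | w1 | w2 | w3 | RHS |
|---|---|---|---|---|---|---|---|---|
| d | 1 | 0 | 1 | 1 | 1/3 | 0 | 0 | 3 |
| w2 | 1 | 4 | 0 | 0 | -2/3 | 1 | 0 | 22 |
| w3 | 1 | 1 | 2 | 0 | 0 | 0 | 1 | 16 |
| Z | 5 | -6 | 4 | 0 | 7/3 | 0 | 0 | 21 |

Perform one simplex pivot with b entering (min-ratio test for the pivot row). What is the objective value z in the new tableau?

Ratio test on column b — row 1: entry 0 ≤ 0; row 2: 22/4 = 11/2; row 3: 16/1 = 16. Minimum is 11/2 at row 2 (w2 leaves); pivot element 4.
Pivot on row 2; the Z-row RHS becomes 21 − (-6)·(11/2) = 54.

54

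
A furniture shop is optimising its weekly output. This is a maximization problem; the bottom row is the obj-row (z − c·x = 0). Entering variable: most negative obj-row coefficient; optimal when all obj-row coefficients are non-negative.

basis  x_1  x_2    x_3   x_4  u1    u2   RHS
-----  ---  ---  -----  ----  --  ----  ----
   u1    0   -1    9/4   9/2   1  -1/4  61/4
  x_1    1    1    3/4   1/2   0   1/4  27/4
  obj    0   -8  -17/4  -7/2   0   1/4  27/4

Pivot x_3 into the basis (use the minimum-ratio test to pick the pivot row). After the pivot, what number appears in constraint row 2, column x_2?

4/3

Ratio test on column x_3 — row 1: (61/4)/(9/4) = 61/9; row 2: (27/4)/(3/4) = 9. Minimum is 61/9 at row 1 (u1 leaves); pivot element 9/4.
Divide row 1 by 9/4; eliminate column x_3 from the other rows.
Row 2 update in column x_2: 1 − (3/4)·(-4/9) = 4/3.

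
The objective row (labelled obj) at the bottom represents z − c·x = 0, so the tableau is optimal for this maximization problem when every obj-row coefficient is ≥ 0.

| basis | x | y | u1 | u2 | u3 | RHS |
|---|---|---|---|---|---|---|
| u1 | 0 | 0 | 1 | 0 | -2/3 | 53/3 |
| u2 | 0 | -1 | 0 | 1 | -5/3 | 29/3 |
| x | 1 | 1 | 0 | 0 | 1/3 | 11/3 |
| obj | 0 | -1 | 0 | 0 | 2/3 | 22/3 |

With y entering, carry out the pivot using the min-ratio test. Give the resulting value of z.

Ratio test on column y — row 1: entry 0 ≤ 0; row 2: entry -1 ≤ 0; row 3: (11/3)/1 = 11/3. Minimum is 11/3 at row 3 (x leaves); pivot element 1.
Pivot on row 3; the obj-row RHS becomes 22/3 − (-1)·(11/3) = 11.

11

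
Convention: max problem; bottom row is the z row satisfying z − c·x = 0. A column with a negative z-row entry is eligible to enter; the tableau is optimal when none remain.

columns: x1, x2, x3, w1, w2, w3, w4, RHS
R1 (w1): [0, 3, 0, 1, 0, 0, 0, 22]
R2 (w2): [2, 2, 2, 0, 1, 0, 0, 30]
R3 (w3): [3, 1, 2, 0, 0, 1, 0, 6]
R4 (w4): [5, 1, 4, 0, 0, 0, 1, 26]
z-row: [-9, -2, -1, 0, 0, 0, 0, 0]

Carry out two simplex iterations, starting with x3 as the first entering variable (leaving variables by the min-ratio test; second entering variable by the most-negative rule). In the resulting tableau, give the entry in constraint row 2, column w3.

-2/3

Ratio test on column x3 — row 1: entry 0 ≤ 0; row 2: 30/2 = 15; row 3: 6/2 = 3; row 4: 26/4 = 13/2. Minimum is 3 at row 3 (w3 leaves); pivot element 2.
Divide row 3 by 2; eliminate column x3 from the other rows.
Second iteration: most negative z-row entry is -15/2 in column x1, so x1 enters.
Ratio test on column x1 — row 1: entry 0 ≤ 0; row 2: entry -1 ≤ 0; row 3: 3/(3/2) = 2; row 4: entry -1 ≤ 0. Minimum is 2 at row 3 (x3 leaves); pivot element 3/2.
Divide row 3 by 3/2; eliminate column x1 from the other rows.
After both pivots, the entry at constraint row 2, column w3 is -2/3.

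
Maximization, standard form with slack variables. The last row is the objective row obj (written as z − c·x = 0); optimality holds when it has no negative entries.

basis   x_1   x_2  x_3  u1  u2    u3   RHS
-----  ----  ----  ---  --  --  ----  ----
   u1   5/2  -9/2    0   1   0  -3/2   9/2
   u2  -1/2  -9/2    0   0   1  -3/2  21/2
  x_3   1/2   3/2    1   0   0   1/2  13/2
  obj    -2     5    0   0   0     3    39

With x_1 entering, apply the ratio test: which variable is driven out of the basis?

Column x_1 entries and ratios — u1: (9/2)/(5/2) = 9/5; u2: -1/2 ≤ 0, skip; x_3: (13/2)/(1/2) = 13.
Smallest ratio is 9/5 in the row of u1, so u1 leaves.

u1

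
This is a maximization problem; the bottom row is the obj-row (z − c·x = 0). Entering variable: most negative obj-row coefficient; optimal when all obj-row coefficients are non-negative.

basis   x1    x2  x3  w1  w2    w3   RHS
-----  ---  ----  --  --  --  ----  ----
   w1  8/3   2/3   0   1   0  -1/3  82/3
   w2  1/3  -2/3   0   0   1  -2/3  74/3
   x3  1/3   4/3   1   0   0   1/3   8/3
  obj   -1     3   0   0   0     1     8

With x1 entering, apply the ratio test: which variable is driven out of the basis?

x3

Column x1 entries and ratios — w1: (82/3)/(8/3) = 41/4; w2: (74/3)/(1/3) = 74; x3: (8/3)/(1/3) = 8.
Smallest ratio is 8 in the row of x3, so x3 leaves.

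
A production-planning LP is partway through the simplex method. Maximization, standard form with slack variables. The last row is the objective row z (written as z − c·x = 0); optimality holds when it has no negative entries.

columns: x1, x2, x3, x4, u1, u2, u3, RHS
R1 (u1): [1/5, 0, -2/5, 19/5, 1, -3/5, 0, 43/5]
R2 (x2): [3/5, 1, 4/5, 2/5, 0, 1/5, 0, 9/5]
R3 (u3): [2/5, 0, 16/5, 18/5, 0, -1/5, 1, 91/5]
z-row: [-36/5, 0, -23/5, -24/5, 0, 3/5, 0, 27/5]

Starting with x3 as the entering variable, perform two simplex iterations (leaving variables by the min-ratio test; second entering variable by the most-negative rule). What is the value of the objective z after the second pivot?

27

Ratio test on column x3 — row 1: entry -2/5 ≤ 0; row 2: (9/5)/(4/5) = 9/4; row 3: (91/5)/(16/5) = 91/16. Minimum is 9/4 at row 2 (x2 leaves); pivot element 4/5.
Pivot on row 2; the z-row RHS becomes 27/5 − (-23/5)·(9/4) = 63/4.
Next entering variable (most negative z-row entry -15/4): x1.
Ratio test on column x1 — row 1: (19/2)/(1/2) = 19; row 2: (9/4)/(3/4) = 3; row 3: entry -2 ≤ 0. Minimum is 3 at row 2 (x3 leaves); pivot element 3/4.
After the second pivot the z-row RHS is 63/4 − (-15/4)·3 = 27.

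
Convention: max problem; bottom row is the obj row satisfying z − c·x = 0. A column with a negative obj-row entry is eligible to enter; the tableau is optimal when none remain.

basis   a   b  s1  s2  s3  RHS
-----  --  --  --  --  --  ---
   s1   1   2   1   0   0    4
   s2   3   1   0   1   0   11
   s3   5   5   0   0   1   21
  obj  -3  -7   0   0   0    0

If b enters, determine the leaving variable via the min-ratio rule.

s1

Column b entries and ratios — s1: 4/2 = 2; s2: 11/1 = 11; s3: 21/5 = 21/5.
Smallest ratio is 2 in the row of s1, so s1 leaves.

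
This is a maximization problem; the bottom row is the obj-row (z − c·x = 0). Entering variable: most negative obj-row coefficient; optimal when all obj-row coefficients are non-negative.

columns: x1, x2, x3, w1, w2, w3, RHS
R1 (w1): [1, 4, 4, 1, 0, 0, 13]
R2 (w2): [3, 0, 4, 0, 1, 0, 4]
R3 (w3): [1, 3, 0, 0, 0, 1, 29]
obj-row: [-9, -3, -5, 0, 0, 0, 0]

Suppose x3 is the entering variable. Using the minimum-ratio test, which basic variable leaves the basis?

Column x3 entries and ratios — w1: 13/4 = 13/4; w2: 4/4 = 1; w3: 0 ≤ 0, skip.
Smallest ratio is 1 in the row of w2, so w2 leaves.

w2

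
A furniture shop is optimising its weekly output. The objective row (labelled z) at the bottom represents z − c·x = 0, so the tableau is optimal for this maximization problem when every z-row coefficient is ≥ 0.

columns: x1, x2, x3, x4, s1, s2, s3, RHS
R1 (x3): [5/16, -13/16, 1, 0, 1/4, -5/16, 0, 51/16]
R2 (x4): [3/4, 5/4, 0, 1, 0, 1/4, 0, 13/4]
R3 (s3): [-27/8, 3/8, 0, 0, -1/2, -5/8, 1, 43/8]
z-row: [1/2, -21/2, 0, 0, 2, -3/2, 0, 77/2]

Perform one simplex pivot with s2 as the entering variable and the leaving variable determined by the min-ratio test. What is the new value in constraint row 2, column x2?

Ratio test on column s2 — row 1: entry -5/16 ≤ 0; row 2: (13/4)/(1/4) = 13; row 3: entry -5/8 ≤ 0. Minimum is 13 at row 2 (x4 leaves); pivot element 1/4.
Divide row 2 by 1/4; eliminate column s2 from the other rows.
In the new row 2, the x2 entry is the old entry divided by the pivot: (5/4)/(1/4) = 5.

5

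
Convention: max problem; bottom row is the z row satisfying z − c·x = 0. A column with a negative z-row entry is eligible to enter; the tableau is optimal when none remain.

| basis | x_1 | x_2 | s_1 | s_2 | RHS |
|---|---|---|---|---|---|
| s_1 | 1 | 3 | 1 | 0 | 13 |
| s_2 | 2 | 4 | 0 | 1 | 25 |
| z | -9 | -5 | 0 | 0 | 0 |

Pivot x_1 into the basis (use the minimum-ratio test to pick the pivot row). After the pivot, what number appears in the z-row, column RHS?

225/2

Ratio test on column x_1 — row 1: 13/1 = 13; row 2: 25/2 = 25/2. Minimum is 25/2 at row 2 (s_2 leaves); pivot element 2.
Divide row 2 by 2; eliminate column x_1 from the other rows.
z-row update in column RHS: 0 − (-9)·(25/2) = 225/2.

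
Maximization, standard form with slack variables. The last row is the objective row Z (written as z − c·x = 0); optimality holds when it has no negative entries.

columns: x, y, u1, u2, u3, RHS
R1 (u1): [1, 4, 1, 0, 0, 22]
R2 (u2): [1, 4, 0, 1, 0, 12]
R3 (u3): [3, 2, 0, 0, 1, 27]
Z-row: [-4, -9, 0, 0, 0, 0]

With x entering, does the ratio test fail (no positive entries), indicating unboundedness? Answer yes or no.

Column x has positive entries in row(s) 1, 2, 3, so the ratio test bounds it — not unbounded.

no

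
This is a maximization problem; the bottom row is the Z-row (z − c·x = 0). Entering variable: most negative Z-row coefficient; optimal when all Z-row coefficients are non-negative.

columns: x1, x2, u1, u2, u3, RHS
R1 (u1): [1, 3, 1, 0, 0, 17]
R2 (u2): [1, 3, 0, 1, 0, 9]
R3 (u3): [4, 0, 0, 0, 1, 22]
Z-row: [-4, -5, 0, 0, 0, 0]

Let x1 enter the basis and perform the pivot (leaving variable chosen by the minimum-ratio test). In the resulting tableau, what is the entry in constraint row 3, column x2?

0

Ratio test on column x1 — row 1: 17/1 = 17; row 2: 9/1 = 9; row 3: 22/4 = 11/2. Minimum is 11/2 at row 3 (u3 leaves); pivot element 4.
Divide row 3 by 4; eliminate column x1 from the other rows.
In the new row 3, the x2 entry is the old entry divided by the pivot: 0/4 = 0.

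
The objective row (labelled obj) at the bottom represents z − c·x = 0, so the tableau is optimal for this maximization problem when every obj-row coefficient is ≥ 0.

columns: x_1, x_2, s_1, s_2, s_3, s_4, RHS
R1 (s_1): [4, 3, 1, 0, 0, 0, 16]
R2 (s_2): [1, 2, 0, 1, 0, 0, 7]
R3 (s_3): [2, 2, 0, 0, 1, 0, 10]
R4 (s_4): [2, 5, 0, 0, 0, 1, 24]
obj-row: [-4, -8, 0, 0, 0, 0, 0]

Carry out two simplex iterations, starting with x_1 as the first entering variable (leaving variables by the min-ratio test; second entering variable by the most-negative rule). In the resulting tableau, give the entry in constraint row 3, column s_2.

-2/5

Ratio test on column x_1 — row 1: 16/4 = 4; row 2: 7/1 = 7; row 3: 10/2 = 5; row 4: 24/2 = 12. Minimum is 4 at row 1 (s_1 leaves); pivot element 4.
Divide row 1 by 4; eliminate column x_1 from the other rows.
Second iteration: most negative obj-row entry is -5 in column x_2, so x_2 enters.
Ratio test on column x_2 — row 1: 4/(3/4) = 16/3; row 2: 3/(5/4) = 12/5; row 3: 2/(1/2) = 4; row 4: 16/(7/2) = 32/7. Minimum is 12/5 at row 2 (s_2 leaves); pivot element 5/4.
Divide row 2 by 5/4; eliminate column x_2 from the other rows.
After both pivots, the entry at constraint row 3, column s_2 is -2/5.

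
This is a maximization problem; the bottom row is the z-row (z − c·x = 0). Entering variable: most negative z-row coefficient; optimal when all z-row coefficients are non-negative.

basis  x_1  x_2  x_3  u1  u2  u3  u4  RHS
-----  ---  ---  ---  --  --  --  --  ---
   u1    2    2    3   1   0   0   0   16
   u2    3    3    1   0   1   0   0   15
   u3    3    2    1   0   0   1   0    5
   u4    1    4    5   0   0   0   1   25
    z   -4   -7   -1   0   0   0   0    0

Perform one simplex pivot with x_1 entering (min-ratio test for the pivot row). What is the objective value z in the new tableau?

Ratio test on column x_1 — row 1: 16/2 = 8; row 2: 15/3 = 5; row 3: 5/3 = 5/3; row 4: 25/1 = 25. Minimum is 5/3 at row 3 (u3 leaves); pivot element 3.
Pivot on row 3; the z-row RHS becomes 0 − (-4)·(5/3) = 20/3.

20/3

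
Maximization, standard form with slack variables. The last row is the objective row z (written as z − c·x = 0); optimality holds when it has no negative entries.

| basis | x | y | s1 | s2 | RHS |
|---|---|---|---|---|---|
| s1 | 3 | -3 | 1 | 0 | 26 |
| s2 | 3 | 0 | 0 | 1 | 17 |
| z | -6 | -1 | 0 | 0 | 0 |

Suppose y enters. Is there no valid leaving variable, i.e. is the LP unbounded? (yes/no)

Every constraint-row entry in column y is ≤ 0, so increasing y is unbounded.

yes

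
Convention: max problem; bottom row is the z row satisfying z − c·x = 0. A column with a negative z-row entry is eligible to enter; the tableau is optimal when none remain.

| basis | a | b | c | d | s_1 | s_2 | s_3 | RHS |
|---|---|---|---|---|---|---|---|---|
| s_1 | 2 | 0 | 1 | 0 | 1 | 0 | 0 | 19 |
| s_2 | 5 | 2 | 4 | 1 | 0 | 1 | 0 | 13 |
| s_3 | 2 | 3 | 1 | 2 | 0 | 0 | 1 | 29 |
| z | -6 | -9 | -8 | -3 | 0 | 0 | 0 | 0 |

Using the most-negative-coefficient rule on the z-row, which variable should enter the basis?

b

Negative z-row entries: a: -6, b: -9, c: -8, d: -3.
The most negative is -9 in column b, so b enters.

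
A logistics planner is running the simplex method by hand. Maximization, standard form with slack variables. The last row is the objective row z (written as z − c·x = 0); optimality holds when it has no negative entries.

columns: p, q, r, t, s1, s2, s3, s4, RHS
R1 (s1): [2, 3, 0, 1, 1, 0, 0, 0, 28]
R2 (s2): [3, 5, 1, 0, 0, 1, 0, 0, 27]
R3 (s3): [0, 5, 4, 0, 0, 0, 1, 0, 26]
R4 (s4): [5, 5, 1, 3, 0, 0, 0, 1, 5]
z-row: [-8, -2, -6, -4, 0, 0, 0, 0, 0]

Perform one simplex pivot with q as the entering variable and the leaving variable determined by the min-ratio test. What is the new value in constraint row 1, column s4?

Ratio test on column q — row 1: 28/3 = 28/3; row 2: 27/5 = 27/5; row 3: 26/5 = 26/5; row 4: 5/5 = 1. Minimum is 1 at row 4 (s4 leaves); pivot element 5.
Divide row 4 by 5; eliminate column q from the other rows.
Row 1 update in column s4: 0 − 3·(1/5) = -3/5.

-3/5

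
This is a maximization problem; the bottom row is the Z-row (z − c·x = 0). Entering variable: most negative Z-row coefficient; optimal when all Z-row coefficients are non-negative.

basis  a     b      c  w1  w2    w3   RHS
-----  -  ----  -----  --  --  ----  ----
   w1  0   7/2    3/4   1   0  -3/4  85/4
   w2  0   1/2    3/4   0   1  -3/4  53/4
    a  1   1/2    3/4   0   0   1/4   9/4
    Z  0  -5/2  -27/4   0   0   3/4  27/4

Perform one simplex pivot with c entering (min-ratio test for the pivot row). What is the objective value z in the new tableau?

Ratio test on column c — row 1: (85/4)/(3/4) = 85/3; row 2: (53/4)/(3/4) = 53/3; row 3: (9/4)/(3/4) = 3. Minimum is 3 at row 3 (a leaves); pivot element 3/4.
Pivot on row 3; the Z-row RHS becomes 27/4 − (-27/4)·3 = 27.

27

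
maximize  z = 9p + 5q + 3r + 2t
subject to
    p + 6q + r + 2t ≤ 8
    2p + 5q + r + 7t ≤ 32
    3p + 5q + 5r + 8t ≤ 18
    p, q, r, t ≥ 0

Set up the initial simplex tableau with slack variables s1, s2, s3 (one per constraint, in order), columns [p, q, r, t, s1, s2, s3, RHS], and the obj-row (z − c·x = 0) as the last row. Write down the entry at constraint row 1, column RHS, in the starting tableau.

8

The RHS of constraint 1 is b_1 = 8.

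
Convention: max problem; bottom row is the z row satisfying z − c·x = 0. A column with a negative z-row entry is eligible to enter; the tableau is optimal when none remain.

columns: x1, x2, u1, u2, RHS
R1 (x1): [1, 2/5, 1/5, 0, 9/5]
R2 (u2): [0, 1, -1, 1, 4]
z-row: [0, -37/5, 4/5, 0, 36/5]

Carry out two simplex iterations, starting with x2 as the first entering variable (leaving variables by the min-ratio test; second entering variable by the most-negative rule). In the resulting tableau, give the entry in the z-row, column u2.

3

Ratio test on column x2 — row 1: (9/5)/(2/5) = 9/2; row 2: 4/1 = 4. Minimum is 4 at row 2 (u2 leaves); pivot element 1.
Divide row 2 by 1; eliminate column x2 from the other rows.
Second iteration: most negative z-row entry is -33/5 in column u1, so u1 enters.
Ratio test on column u1 — row 1: (1/5)/(3/5) = 1/3; row 2: entry -1 ≤ 0. Minimum is 1/3 at row 1 (x1 leaves); pivot element 3/5.
Divide row 1 by 3/5; eliminate column u1 from the other rows.
After both pivots, the entry at the z-row, column u2 is 3.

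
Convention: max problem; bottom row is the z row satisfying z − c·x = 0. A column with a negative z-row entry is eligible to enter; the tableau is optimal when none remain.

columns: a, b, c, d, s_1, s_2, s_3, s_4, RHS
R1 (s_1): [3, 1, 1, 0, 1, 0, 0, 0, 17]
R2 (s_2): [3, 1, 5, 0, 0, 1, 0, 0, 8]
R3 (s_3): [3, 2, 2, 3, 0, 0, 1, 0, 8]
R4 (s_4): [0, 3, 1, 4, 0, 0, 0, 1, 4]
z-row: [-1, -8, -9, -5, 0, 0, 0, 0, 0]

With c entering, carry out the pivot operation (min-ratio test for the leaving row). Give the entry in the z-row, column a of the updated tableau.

Ratio test on column c — row 1: 17/1 = 17; row 2: 8/5 = 8/5; row 3: 8/2 = 4; row 4: 4/1 = 4. Minimum is 8/5 at row 2 (s_2 leaves); pivot element 5.
Divide row 2 by 5; eliminate column c from the other rows.
z-row update in column a: -1 − (-9)·(3/5) = 22/5.

22/5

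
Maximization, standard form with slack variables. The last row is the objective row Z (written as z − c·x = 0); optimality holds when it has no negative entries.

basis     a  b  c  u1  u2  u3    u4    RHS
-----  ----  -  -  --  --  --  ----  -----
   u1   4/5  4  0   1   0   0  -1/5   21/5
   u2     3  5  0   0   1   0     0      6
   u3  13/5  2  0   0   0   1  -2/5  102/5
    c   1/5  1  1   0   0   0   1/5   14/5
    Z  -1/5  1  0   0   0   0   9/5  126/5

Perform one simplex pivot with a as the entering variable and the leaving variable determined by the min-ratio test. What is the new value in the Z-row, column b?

Ratio test on column a — row 1: (21/5)/(4/5) = 21/4; row 2: 6/3 = 2; row 3: (102/5)/(13/5) = 102/13; row 4: (14/5)/(1/5) = 14. Minimum is 2 at row 2 (u2 leaves); pivot element 3.
Divide row 2 by 3; eliminate column a from the other rows.
Z-row update in column b: 1 − (-1/5)·(5/3) = 4/3.

4/3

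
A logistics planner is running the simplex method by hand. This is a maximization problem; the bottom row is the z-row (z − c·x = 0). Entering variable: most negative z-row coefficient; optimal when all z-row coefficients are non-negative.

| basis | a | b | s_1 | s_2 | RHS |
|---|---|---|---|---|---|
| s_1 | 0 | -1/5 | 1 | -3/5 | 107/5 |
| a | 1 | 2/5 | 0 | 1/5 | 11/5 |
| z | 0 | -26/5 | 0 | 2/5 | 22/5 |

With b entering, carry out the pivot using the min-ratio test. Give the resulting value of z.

33

Ratio test on column b — row 1: entry -1/5 ≤ 0; row 2: (11/5)/(2/5) = 11/2. Minimum is 11/2 at row 2 (a leaves); pivot element 2/5.
Pivot on row 2; the z-row RHS becomes 22/5 − (-26/5)·(11/2) = 33.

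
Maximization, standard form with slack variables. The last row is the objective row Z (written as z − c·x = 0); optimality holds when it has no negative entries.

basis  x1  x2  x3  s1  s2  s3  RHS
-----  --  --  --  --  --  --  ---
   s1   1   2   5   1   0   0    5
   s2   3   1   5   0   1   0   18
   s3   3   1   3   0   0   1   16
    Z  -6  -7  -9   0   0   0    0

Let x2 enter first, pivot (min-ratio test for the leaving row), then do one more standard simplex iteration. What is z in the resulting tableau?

Ratio test on column x2 — row 1: 5/2 = 5/2; row 2: 18/1 = 18; row 3: 16/1 = 16. Minimum is 5/2 at row 1 (s1 leaves); pivot element 2.
Pivot on row 1; the Z-row RHS becomes 0 − (-7)·(5/2) = 35/2.
Next entering variable (most negative Z-row entry -5/2): x1.
Ratio test on column x1 — row 1: (5/2)/(1/2) = 5; row 2: (31/2)/(5/2) = 31/5; row 3: (27/2)/(5/2) = 27/5. Minimum is 5 at row 1 (x2 leaves); pivot element 1/2.
After the second pivot the Z-row RHS is 35/2 − (-5/2)·5 = 30.

30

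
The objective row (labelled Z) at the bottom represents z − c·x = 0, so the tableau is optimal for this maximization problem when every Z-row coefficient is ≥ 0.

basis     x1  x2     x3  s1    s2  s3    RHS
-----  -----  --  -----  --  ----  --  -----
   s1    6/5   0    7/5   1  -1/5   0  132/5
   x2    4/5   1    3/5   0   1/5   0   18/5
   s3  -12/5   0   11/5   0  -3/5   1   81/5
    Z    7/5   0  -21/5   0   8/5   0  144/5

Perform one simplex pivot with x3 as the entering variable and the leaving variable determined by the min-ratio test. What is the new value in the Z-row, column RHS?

Ratio test on column x3 — row 1: (132/5)/(7/5) = 132/7; row 2: (18/5)/(3/5) = 6; row 3: (81/5)/(11/5) = 81/11. Minimum is 6 at row 2 (x2 leaves); pivot element 3/5.
Divide row 2 by 3/5; eliminate column x3 from the other rows.
Z-row update in column RHS: 144/5 − (-21/5)·6 = 54.

54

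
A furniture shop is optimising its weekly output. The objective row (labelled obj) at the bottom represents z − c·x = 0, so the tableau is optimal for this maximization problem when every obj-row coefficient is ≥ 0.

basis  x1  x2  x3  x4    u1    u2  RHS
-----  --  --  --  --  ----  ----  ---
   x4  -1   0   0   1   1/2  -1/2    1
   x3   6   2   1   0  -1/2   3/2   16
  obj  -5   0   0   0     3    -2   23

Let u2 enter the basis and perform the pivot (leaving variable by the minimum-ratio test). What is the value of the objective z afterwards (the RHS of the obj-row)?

133/3

Ratio test on column u2 — row 1: entry -1/2 ≤ 0; row 2: 16/(3/2) = 32/3. Minimum is 32/3 at row 2 (x3 leaves); pivot element 3/2.
Pivot on row 2; the obj-row RHS becomes 23 − (-2)·(32/3) = 133/3.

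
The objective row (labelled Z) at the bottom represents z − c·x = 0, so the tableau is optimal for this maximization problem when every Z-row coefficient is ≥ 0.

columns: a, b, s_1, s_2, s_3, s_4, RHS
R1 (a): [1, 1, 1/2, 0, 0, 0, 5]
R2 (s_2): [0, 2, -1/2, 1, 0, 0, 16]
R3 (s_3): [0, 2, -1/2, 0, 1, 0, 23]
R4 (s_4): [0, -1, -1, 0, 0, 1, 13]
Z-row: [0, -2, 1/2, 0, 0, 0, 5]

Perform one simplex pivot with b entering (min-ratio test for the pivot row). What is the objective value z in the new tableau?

Ratio test on column b — row 1: 5/1 = 5; row 2: 16/2 = 8; row 3: 23/2 = 23/2; row 4: entry -1 ≤ 0. Minimum is 5 at row 1 (a leaves); pivot element 1.
Pivot on row 1; the Z-row RHS becomes 5 − (-2)·5 = 15.

15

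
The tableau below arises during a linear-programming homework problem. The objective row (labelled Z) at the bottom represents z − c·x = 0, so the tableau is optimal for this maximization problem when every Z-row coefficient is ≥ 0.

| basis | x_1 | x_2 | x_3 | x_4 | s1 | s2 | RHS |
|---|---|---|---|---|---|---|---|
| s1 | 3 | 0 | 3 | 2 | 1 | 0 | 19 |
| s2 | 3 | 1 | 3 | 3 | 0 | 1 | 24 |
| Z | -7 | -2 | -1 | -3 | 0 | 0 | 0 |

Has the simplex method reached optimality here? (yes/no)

The Z-row has a negative entry -7 in column x_1, so it is not optimal.

no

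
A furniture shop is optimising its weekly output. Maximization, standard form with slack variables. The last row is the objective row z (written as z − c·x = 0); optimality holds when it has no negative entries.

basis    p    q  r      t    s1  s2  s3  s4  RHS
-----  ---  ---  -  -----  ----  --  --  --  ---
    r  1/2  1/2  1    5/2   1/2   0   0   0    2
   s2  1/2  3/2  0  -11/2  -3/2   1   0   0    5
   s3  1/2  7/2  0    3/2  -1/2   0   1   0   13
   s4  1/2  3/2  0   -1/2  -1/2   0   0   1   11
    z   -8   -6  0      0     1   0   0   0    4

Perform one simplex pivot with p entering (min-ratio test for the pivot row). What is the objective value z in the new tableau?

36

Ratio test on column p — row 1: 2/(1/2) = 4; row 2: 5/(1/2) = 10; row 3: 13/(1/2) = 26; row 4: 11/(1/2) = 22. Minimum is 4 at row 1 (r leaves); pivot element 1/2.
Pivot on row 1; the z-row RHS becomes 4 − (-8)·4 = 36.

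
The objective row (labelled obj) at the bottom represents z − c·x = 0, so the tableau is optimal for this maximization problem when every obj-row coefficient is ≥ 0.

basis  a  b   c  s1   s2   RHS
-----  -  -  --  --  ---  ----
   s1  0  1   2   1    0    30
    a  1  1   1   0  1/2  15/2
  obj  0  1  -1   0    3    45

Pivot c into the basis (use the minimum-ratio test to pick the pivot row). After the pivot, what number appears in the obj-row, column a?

1

Ratio test on column c — row 1: 30/2 = 15; row 2: (15/2)/1 = 15/2. Minimum is 15/2 at row 2 (a leaves); pivot element 1.
Divide row 2 by 1; eliminate column c from the other rows.
obj-row update in column a: 0 − (-1)·1 = 1.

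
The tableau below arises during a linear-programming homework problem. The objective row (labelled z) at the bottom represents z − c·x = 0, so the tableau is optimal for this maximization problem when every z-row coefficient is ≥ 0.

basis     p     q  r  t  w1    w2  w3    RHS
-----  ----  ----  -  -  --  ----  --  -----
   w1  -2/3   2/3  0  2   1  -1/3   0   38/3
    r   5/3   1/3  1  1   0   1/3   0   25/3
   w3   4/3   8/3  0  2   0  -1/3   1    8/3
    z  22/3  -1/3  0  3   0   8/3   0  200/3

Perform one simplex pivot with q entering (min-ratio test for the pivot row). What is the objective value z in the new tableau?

67

Ratio test on column q — row 1: (38/3)/(2/3) = 19; row 2: (25/3)/(1/3) = 25; row 3: (8/3)/(8/3) = 1. Minimum is 1 at row 3 (w3 leaves); pivot element 8/3.
Pivot on row 3; the z-row RHS becomes 200/3 − (-1/3)·1 = 67.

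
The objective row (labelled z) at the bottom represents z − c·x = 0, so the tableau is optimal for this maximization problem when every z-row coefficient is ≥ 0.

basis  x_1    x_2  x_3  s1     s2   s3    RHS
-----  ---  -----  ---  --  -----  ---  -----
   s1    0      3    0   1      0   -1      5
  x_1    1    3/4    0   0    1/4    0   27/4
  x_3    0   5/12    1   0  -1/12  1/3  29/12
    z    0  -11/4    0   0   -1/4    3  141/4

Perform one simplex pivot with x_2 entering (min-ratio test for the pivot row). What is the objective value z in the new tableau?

239/6

Ratio test on column x_2 — row 1: 5/3 = 5/3; row 2: (27/4)/(3/4) = 9; row 3: (29/12)/(5/12) = 29/5. Minimum is 5/3 at row 1 (s1 leaves); pivot element 3.
Pivot on row 1; the z-row RHS becomes 141/4 − (-11/4)·(5/3) = 239/6.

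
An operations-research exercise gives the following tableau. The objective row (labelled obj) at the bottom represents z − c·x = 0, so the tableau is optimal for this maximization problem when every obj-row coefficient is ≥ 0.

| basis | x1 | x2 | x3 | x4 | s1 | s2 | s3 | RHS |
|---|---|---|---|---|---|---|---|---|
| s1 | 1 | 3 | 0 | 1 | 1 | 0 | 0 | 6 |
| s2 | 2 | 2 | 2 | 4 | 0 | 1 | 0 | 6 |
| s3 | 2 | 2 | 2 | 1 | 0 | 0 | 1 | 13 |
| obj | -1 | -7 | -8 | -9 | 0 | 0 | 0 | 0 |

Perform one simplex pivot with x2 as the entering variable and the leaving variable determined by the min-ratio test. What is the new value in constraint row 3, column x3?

Ratio test on column x2 — row 1: 6/3 = 2; row 2: 6/2 = 3; row 3: 13/2 = 13/2. Minimum is 2 at row 1 (s1 leaves); pivot element 3.
Divide row 1 by 3; eliminate column x2 from the other rows.
Row 3 update in column x3: 2 − 2·0 = 2.

2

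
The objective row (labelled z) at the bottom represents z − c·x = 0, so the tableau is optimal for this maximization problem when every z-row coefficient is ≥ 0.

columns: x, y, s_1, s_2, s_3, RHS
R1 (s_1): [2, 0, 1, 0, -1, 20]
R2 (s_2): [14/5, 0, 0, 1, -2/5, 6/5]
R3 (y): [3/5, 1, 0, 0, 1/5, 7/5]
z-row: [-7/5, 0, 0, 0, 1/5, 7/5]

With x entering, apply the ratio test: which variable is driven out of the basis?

Column x entries and ratios — s_1: 20/2 = 10; s_2: (6/5)/(14/5) = 3/7; y: (7/5)/(3/5) = 7/3.
Smallest ratio is 3/7 in the row of s_2, so s_2 leaves.

s_2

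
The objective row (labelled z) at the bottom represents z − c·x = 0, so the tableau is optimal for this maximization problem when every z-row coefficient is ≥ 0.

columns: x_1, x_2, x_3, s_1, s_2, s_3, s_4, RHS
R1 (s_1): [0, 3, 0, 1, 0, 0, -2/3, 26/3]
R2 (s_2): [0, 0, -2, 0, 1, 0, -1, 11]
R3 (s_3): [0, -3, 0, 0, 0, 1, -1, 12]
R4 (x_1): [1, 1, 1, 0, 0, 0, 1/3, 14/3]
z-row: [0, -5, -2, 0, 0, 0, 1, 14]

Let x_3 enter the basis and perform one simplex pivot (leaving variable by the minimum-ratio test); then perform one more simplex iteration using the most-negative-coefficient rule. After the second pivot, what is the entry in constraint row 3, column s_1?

Ratio test on column x_3 — row 1: entry 0 ≤ 0; row 2: entry -2 ≤ 0; row 3: entry 0 ≤ 0; row 4: (14/3)/1 = 14/3. Minimum is 14/3 at row 4 (x_1 leaves); pivot element 1.
Divide row 4 by 1; eliminate column x_3 from the other rows.
Second iteration: most negative z-row entry is -3 in column x_2, so x_2 enters.
Ratio test on column x_2 — row 1: (26/3)/3 = 26/9; row 2: (61/3)/2 = 61/6; row 3: entry -3 ≤ 0; row 4: (14/3)/1 = 14/3. Minimum is 26/9 at row 1 (s_1 leaves); pivot element 3.
Divide row 1 by 3; eliminate column x_2 from the other rows.
After both pivots, the entry at constraint row 3, column s_1 is 1.

1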